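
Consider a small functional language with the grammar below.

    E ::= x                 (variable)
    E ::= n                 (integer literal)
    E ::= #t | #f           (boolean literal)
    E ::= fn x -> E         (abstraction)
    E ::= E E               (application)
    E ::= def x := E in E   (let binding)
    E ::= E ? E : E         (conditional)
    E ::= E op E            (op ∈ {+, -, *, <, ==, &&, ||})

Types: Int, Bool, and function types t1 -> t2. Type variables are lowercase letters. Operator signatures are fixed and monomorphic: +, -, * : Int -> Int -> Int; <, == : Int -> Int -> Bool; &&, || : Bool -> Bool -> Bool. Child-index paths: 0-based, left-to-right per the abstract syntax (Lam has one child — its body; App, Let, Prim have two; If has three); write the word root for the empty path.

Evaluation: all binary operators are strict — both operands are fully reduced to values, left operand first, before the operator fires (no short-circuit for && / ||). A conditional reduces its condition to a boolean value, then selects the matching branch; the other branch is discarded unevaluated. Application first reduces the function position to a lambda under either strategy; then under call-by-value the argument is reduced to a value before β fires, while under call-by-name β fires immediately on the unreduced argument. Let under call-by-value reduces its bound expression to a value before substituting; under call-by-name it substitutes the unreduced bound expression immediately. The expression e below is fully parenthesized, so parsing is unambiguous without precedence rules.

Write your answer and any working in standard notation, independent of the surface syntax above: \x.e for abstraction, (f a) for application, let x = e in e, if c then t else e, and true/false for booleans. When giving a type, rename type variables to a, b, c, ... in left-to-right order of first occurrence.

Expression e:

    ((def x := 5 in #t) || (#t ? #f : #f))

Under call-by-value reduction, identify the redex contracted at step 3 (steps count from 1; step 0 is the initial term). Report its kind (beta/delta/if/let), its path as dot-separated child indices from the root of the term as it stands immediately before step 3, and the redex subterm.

Working:
step 0: ((let x = 5 in true) || (if true then false else false))
step 1: [let@0] (true || (if true then false else false))
step 2: [if@1] (true || false)
step 3: [delta@root] true

Answer: delta at root : (true || false)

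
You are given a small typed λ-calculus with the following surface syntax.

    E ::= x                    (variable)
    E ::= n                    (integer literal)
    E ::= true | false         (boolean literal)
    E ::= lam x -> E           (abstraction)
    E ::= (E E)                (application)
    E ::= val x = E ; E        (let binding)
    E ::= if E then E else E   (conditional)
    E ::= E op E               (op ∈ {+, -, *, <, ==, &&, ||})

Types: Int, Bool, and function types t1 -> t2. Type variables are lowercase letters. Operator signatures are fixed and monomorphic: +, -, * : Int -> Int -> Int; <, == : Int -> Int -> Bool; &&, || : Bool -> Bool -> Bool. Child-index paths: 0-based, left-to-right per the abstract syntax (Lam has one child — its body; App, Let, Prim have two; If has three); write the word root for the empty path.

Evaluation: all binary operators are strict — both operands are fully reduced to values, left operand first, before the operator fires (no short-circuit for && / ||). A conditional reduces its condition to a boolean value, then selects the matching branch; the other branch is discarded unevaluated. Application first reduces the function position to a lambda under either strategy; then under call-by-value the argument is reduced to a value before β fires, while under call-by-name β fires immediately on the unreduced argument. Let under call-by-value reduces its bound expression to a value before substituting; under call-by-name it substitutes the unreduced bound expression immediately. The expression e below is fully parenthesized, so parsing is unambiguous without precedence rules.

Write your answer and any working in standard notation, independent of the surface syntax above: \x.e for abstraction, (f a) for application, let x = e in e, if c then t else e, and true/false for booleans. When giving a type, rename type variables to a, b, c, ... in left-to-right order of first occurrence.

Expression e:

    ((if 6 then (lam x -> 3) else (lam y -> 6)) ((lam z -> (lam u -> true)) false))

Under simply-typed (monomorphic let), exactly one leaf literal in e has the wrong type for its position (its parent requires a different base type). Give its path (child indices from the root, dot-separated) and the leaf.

Trace:
  unify Int ~ Bool
  FAIL: mismatch Int ~ Bool

Answer: 0.0 : 6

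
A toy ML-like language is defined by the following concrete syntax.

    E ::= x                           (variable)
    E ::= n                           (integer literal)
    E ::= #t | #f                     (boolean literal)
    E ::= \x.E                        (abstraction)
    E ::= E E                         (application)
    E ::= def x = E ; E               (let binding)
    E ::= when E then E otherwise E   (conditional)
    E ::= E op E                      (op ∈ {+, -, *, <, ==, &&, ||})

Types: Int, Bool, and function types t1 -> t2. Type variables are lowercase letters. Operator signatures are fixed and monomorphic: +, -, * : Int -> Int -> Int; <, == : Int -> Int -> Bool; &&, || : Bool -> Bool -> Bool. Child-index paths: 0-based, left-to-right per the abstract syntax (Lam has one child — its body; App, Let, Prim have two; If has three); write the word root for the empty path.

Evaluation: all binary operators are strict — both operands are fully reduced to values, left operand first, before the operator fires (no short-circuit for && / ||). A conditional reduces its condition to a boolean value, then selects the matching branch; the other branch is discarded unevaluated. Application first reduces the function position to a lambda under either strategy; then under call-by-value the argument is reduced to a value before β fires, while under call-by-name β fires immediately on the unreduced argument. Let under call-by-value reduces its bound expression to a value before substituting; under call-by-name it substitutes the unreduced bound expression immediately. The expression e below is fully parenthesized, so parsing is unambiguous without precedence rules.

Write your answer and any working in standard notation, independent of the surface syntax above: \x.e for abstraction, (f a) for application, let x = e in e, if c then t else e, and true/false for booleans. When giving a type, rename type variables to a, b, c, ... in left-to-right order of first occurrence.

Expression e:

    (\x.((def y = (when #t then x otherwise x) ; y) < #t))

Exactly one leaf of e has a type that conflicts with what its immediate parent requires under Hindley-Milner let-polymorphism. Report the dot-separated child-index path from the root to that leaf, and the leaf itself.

Answer: 0.1 : true

Working:
  unify Bool ~ Bool
x : a
x : a
  unify a ~ a
let y : a
y : a
  unify a ~ Int
  unify Bool ~ Int
  FAIL: mismatch Bool ~ Int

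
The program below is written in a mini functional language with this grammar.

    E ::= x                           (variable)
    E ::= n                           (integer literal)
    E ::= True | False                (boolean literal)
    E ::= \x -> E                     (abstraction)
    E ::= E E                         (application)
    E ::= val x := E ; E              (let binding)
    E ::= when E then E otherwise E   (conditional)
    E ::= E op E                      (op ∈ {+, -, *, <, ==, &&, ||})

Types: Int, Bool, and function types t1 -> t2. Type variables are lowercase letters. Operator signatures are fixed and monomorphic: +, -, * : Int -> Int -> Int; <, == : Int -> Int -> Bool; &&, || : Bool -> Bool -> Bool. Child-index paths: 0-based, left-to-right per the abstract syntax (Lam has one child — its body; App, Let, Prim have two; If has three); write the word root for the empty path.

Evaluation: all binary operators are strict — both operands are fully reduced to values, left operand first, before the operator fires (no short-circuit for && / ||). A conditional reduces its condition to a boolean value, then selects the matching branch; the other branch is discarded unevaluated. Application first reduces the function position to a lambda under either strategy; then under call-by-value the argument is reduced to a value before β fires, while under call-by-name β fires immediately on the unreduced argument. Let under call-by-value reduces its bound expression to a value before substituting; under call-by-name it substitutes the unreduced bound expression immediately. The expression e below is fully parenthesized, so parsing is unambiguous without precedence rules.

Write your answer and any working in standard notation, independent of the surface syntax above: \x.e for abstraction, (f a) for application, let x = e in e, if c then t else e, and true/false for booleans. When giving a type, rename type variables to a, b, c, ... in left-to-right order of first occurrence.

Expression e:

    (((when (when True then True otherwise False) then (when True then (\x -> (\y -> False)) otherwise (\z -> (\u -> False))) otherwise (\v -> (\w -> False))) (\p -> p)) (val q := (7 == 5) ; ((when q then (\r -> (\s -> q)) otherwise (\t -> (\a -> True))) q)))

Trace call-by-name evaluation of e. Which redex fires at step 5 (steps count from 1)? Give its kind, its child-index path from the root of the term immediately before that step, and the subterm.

Answer: beta at root : ((\y.false) (let q = (7 == 5) in ((if q then (\r.(\s.q)) else (\t.(\a.true))) q)))

Derivation:
step 0: (((if (if true then true else false) then (if true then (\x.(\y.false)) else (\z.(\u.false))) else (\v.(\w.false))) (\p.p)) (let q = (7 == 5) in ((if q then (\r.(\s.q)) else (\t.(\a.true))) q)))
step 1: [if@0.0.0] (((if true then (if true then (\x.(\y.false)) else (\z.(\u.false))) else (\v.(\w.false))) (\p.p)) (let q = (7 == 5) in ((if q then (\r.(\s.q)) else (\t.(\a.true))) q)))
step 2: [if@0.0] (((if true then (\x.(\y.false)) else (\z.(\u.false))) (\p.p)) (let q = (7 == 5) in ((if q then (\r.(\s.q)) else (\t.(\a.true))) q)))
step 3: [if@0.0] (((\x.(\y.false)) (\p.p)) (let q = (7 == 5) in ((if q then (\r.(\s.q)) else (\t.(\a.true))) q)))
step 4: [beta@0] ((\y.false) (let q = (7 == 5) in ((if q then (\r.(\s.q)) else (\t.(\a.true))) q)))
step 5: [beta@root] false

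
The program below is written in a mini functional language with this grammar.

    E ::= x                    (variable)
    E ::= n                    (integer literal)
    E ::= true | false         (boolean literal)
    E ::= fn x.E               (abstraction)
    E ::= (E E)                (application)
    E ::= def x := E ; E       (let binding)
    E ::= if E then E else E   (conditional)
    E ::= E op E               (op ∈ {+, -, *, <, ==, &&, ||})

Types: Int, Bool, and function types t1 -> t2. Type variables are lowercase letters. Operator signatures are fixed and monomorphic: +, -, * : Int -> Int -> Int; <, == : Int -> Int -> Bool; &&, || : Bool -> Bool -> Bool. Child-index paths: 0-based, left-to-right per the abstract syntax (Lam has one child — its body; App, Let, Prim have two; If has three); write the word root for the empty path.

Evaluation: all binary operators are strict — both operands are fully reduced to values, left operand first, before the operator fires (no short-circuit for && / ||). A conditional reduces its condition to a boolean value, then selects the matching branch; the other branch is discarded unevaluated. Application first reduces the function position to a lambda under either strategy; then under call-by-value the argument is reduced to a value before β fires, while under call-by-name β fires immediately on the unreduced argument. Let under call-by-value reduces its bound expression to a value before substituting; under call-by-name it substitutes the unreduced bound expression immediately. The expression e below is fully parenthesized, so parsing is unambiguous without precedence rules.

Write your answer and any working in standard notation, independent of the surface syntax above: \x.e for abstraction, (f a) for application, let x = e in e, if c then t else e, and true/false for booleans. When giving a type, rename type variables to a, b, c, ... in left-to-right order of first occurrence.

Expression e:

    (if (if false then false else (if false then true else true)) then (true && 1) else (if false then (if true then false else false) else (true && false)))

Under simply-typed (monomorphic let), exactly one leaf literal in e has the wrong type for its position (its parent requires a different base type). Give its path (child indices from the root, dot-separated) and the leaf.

Trace:
  unify Bool ~ Bool
  unify Bool ~ Bool
  unify Bool ~ Bool
  unify Bool ~ Bool
  unify Bool ~ Bool
  unify Bool ~ Bool
  unify Int ~ Bool
  FAIL: mismatch Int ~ Bool

Answer: 1.1 : 1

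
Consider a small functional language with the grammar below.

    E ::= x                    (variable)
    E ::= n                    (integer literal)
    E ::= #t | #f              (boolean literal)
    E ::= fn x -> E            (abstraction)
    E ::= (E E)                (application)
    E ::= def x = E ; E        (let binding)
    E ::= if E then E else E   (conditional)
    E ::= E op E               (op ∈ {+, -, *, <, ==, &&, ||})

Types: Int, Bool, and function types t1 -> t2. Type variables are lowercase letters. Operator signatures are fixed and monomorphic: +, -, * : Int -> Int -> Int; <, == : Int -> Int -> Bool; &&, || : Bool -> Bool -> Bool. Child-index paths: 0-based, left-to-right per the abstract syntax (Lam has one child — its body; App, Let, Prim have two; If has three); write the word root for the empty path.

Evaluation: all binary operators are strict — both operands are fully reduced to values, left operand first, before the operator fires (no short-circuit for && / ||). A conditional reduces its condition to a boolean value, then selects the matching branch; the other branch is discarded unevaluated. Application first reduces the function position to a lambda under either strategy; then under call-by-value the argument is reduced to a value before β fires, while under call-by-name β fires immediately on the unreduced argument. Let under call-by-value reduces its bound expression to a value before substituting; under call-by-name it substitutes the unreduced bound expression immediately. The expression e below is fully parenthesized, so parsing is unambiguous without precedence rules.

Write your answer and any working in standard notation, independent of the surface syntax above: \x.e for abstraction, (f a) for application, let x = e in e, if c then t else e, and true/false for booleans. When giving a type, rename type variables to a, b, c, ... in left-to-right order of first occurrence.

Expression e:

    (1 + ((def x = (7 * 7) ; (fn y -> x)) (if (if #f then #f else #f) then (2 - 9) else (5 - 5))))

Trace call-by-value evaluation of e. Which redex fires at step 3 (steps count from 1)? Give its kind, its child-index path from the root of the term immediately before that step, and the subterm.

Answer: if at 1.1.0 : (if false then false else false)

Working:
step 0: (1 + ((let x = (7 * 7) in (\y.x)) (if (if false then false else false) then (2 - 9) else (5 - 5))))
step 1: [delta@1.0.0] (1 + ((let x = 49 in (\y.x)) (if (if false then false else false) then (2 - 9) else (5 - 5))))
step 2: [let@1.0] (1 + ((\y.49) (if (if false then false else false) then (2 - 9) else (5 - 5))))
step 3: [if@1.1.0] (1 + ((\y.49) (if false then (2 - 9) else (5 - 5))))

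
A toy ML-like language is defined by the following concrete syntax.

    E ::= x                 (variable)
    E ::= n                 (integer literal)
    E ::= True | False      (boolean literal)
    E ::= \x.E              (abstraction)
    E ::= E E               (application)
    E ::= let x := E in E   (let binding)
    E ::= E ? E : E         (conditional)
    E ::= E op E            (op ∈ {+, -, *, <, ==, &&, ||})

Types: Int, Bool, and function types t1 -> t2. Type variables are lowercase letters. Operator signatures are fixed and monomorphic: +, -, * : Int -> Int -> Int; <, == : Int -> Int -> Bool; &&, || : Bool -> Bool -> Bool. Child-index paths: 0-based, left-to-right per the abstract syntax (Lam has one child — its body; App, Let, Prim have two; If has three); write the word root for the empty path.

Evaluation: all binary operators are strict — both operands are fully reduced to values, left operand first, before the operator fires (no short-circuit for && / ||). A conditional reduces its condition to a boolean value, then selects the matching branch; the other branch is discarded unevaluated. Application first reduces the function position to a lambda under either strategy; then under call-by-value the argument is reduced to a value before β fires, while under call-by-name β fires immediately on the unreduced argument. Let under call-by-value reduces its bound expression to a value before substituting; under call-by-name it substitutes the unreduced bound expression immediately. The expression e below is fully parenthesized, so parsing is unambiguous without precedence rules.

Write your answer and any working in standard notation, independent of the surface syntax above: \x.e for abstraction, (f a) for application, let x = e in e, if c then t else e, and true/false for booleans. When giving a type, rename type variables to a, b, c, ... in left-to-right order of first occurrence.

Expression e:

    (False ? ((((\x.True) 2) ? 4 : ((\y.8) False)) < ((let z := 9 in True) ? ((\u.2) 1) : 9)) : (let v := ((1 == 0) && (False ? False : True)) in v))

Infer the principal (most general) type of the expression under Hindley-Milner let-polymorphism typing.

Trace:
  unify Bool ~ Bool
\x._ : a -> Bool
  unify a -> Bool ~ Int -> b
  unify a ~ Int
  unify Bool ~ b
_ _ : Bool
  unify Bool ~ Bool
\y._ : c -> Int
  unify c -> Int ~ Bool -> d
  unify c ~ Bool
  unify Int ~ d
_ _ : Int
  unify Int ~ Int
  unify Int ~ Int
let z : Int
  unify Bool ~ Bool
\u._ : e -> Int
  unify e -> Int ~ Int -> f
  unify e ~ Int
  unify Int ~ f
_ _ : Int
  unify Int ~ Int
  unify Int ~ Int
  unify Int ~ Int
  unify Int ~ Int
  unify Bool ~ Bool
  unify Bool ~ Bool
  unify Bool ~ Bool
  unify Bool ~ Bool
let v : Bool
v : Bool
  unify Bool ~ Bool

Answer: Bool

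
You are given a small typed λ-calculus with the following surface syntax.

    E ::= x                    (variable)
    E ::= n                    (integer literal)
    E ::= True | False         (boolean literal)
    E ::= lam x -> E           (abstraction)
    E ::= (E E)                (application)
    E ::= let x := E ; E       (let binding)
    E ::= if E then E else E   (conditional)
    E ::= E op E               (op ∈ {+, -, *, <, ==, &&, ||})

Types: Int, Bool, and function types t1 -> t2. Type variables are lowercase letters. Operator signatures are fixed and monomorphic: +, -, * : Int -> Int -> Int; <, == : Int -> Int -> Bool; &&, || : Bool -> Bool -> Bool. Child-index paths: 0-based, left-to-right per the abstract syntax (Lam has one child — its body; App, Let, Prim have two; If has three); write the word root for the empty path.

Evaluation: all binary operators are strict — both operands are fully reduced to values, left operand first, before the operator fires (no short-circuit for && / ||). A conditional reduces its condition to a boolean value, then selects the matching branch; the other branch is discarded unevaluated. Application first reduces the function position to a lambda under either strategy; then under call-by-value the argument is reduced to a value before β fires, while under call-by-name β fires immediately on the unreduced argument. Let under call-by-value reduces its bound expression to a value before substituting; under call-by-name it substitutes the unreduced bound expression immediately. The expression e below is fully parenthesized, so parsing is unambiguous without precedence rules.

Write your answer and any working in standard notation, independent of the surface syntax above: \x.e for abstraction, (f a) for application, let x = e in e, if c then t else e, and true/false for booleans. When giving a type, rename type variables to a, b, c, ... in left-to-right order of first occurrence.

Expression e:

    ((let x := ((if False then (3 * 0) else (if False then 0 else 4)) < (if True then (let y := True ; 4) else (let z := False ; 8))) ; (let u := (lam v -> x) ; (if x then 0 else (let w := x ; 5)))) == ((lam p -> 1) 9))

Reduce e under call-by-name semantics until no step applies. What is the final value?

Working:
step 0: ((let x = ((if false then (3 * 0) else (if false then 0 else 4)) < (if true then (let y = true in 4) else (let z = false in 8))) in (let u = (\v.x) in (if x then 0 else (let w = x in 5)))) == ((\p.1) 9))
step 1: [let@0] ((let u = (\v.((if false then (3 * 0) else (if false then 0 else 4)) < (if true then (let y = true in 4) else (let z = false in 8)))) in (if ((if false then (3 * 0) else (if false then 0 else 4)) < (if true then (let y = true in 4) else (let z = false in 8))) then 0 else (let w = ((if false then (3 * 0) else (if false then 0 else 4)) < (if true then (let y = true in 4) else (let z = false in 8))) in 5))) == ((\p.1) 9))
step 2: [let@0] ((if ((if false then (3 * 0) else (if false then 0 else 4)) < (if true then (let y = true in 4) else (let z = false in 8))) then 0 else (let w = ((if false then (3 * 0) else (if false then 0 else 4)) < (if true then (let y = true in 4) else (let z = false in 8))) in 5)) == ((\p.1) 9))
step 3: [if@0.0.0] ((if ((if false then 0 else 4) < (if true then (let y = true in 4) else (let z = false in 8))) then 0 else (let w = ((if false then (3 * 0) else (if false then 0 else 4)) < (if true then (let y = true in 4) else (let z = false in 8))) in 5)) == ((\p.1) 9))
step 4: [if@0.0.0] ((if (4 < (if true then (let y = true in 4) else (let z = false in 8))) then 0 else (let w = ((if false then (3 * 0) else (if false then 0 else 4)) < (if true then (let y = true in 4) else (let z = false in 8))) in 5)) == ((\p.1) 9))
step 5: [if@0.0.1] ((if (4 < (let y = true in 4)) then 0 else (let w = ((if false then (3 * 0) else (if false then 0 else 4)) < (if true then (let y = true in 4) else (let z = false in 8))) in 5)) == ((\p.1) 9))
step 6: [let@0.0.1] ((if (4 < 4) then 0 else (let w = ((if false then (3 * 0) else (if false then 0 else 4)) < (if true then (let y = true in 4) else (let z = false in 8))) in 5)) == ((\p.1) 9))
step 7: [delta@0.0] ((if false then 0 else (let w = ((if false then (3 * 0) else (if false then 0 else 4)) < (if true then (let y = true in 4) else (let z = false in 8))) in 5)) == ((\p.1) 9))
step 8: [if@0] ((let w = ((if false then (3 * 0) else (if false then 0 else 4)) < (if true then (let y = true in 4) else (let z = false in 8))) in 5) == ((\p.1) 9))
step 9: [let@0] (5 == ((\p.1) 9))
step 10: [beta@1] (5 == 1)
step 11: [delta@root] false

Answer: false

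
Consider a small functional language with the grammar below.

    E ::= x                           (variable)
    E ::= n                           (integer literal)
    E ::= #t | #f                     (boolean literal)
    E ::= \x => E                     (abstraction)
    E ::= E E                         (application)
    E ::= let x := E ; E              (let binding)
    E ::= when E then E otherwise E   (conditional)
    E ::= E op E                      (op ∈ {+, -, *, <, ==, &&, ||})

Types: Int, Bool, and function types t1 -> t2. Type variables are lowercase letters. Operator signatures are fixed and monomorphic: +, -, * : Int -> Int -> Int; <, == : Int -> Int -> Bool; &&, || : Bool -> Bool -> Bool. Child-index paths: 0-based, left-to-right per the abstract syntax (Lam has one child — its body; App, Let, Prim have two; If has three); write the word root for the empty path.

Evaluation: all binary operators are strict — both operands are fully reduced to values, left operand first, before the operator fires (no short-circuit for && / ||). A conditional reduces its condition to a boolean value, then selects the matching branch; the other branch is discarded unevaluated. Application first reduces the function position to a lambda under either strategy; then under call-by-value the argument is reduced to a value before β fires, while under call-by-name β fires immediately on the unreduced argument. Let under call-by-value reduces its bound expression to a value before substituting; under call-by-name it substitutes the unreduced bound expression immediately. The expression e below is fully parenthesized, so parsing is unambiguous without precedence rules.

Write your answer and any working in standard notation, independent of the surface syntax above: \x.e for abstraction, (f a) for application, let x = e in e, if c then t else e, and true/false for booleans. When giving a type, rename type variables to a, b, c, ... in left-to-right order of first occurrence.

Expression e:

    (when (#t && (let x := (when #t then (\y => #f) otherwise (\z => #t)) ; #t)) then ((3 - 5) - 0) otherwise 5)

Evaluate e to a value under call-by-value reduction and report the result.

Answer: -2

Trace:
step 0: (if (true && (let x = (if true then (\y.false) else (\z.true)) in true)) then ((3 - 5) - 0) else 5)
step 1: [if@0.1.0] (if (true && (let x = (\y.false) in true)) then ((3 - 5) - 0) else 5)
step 2: [let@0.1] (if (true && true) then ((3 - 5) - 0) else 5)
step 3: [delta@0] (if true then ((3 - 5) - 0) else 5)
step 4: [if@root] ((3 - 5) - 0)
step 5: [delta@0] (-2 - 0)
step 6: [delta@root] -2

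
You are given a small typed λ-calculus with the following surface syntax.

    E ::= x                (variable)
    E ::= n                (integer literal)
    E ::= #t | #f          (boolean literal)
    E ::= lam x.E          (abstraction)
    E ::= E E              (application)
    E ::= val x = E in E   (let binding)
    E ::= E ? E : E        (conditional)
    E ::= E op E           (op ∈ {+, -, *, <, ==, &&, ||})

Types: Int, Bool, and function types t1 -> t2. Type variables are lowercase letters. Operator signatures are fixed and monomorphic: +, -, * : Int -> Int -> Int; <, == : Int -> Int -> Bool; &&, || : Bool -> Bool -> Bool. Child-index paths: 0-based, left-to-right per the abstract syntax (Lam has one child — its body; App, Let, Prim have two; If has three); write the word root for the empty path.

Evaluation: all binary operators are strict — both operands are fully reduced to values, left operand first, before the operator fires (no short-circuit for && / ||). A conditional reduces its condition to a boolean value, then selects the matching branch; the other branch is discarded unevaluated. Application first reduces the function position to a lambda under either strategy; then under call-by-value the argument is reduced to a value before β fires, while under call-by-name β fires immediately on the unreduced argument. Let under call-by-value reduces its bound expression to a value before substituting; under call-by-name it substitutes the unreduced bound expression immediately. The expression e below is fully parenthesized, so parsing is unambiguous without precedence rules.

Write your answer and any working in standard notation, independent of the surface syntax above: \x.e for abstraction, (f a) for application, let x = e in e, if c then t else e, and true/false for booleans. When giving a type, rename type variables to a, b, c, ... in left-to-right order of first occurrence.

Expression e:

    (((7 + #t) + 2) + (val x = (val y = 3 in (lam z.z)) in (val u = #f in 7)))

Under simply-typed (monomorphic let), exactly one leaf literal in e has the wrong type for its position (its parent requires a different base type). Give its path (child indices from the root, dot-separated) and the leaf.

Answer: 0.0.1 : true

Derivation:
  unify Int ~ Int
  unify Bool ~ Int
  FAIL: mismatch Bool ~ Int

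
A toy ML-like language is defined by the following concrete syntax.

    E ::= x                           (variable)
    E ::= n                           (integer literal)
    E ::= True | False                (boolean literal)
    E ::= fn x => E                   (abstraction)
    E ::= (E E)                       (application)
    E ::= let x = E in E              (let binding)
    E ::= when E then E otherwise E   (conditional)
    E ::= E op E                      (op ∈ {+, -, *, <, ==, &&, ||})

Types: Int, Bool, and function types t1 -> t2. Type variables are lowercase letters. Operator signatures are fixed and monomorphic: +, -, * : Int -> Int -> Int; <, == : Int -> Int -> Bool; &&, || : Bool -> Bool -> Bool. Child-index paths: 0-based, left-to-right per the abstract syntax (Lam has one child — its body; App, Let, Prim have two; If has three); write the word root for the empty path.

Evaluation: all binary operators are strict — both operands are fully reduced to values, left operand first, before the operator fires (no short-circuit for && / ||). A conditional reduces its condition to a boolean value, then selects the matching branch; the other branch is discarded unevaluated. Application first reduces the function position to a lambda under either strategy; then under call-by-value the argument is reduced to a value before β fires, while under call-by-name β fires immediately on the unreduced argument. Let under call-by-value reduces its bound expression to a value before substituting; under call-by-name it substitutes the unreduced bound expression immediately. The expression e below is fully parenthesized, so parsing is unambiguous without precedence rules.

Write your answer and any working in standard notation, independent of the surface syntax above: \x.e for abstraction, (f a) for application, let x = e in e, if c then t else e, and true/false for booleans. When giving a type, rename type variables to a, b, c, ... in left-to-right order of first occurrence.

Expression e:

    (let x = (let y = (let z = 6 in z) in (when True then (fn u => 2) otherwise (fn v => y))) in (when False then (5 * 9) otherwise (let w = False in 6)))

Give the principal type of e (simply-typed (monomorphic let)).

Answer: Int

Trace:
let z : Int
z : Int
let y : Int
  unify Bool ~ Bool
\u._ : a -> Int
y : Int
\v._ : b -> Int
  unify a -> Int ~ b -> Int
  unify a ~ b
  unify Int ~ Int
let x : b -> Int
  unify Bool ~ Bool
  unify Int ~ Int
  unify Int ~ Int
let w : Bool
  unify Int ~ Int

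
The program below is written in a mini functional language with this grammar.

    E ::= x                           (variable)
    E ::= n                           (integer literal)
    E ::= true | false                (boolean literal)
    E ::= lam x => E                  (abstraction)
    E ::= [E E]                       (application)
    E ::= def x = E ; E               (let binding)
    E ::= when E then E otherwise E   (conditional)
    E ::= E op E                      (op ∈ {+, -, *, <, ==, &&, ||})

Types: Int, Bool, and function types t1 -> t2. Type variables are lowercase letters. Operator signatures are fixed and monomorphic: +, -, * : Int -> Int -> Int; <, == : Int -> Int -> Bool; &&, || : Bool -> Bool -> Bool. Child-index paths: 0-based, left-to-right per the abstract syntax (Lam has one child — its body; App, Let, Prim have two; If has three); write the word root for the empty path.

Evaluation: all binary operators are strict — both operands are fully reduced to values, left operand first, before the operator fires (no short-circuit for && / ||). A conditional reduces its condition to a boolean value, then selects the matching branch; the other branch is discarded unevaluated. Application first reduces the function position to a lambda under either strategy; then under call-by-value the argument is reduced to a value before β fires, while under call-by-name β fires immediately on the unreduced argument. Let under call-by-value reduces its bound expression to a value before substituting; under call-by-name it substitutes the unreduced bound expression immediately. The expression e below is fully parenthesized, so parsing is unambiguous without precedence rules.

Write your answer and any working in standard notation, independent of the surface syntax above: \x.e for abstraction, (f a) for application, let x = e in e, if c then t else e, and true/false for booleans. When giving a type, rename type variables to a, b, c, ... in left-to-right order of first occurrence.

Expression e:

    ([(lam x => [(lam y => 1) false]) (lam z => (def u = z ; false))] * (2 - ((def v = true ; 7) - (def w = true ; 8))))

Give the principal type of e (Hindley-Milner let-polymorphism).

Answer: Int

Trace:
\y._ : b -> Int
  unify b -> Int ~ Bool -> c
  unify b ~ Bool
  unify Int ~ c
_ _ : Int
\x._ : a -> Int
z : d
let u : d
\z._ : d -> Bool
  unify a -> Int ~ (d -> Bool) -> e
  unify a ~ d -> Bool
  unify Int ~ e
_ _ : Int
  unify Int ~ Int
  unify Int ~ Int
let v : Bool
  unify Int ~ Int
let w : Bool
  unify Int ~ Int
  unify Int ~ Int
  unify Int ~ Int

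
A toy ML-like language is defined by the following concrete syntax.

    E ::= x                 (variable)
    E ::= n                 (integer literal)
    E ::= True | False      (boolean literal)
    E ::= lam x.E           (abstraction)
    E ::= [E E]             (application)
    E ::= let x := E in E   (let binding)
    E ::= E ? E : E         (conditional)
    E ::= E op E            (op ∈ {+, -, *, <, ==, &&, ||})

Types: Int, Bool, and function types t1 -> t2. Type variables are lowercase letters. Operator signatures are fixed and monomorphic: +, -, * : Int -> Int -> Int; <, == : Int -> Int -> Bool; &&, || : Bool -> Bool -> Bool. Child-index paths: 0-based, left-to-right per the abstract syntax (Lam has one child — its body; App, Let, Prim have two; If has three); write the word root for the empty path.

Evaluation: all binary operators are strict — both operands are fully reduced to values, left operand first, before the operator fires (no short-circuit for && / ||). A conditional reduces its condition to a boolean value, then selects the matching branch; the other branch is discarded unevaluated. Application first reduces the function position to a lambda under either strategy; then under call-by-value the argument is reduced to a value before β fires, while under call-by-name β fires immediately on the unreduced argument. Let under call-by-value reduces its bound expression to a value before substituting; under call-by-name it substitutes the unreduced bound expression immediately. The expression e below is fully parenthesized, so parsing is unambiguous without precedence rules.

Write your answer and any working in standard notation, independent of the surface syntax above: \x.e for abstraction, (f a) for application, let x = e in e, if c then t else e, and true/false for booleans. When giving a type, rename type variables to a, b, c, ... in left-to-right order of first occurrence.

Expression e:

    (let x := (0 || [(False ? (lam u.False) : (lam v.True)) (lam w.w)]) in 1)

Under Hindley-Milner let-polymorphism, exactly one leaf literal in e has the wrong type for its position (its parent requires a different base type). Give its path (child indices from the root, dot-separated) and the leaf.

Answer: 0.0 : 0

Working:
  unify Int ~ Bool
  FAIL: mismatch Int ~ Bool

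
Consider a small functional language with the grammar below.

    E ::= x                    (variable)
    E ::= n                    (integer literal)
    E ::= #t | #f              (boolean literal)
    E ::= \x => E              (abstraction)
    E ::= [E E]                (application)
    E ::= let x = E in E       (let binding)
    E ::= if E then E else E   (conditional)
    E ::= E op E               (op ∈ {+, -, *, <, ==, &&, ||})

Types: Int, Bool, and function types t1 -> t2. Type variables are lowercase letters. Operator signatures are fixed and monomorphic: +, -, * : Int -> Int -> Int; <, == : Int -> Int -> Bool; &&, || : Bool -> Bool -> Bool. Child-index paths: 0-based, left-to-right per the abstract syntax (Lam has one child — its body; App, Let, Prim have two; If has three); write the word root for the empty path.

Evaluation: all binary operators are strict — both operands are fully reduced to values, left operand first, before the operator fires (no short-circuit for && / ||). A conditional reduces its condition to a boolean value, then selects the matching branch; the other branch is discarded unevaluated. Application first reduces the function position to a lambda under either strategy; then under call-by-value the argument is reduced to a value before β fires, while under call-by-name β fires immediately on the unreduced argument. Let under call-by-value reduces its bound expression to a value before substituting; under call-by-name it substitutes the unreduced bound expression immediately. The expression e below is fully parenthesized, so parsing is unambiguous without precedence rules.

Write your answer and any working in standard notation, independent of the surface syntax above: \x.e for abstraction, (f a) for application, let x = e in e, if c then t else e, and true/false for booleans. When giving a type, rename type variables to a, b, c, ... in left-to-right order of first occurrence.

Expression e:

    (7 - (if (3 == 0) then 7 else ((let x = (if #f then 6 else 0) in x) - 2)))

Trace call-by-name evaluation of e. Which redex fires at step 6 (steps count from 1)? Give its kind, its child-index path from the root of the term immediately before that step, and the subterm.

Answer: delta at root : (7 - -2)

Derivation:
step 0: (7 - (if (3 == 0) then 7 else ((let x = (if false then 6 else 0) in x) - 2)))
step 1: [delta@1.0] (7 - (if false then 7 else ((let x = (if false then 6 else 0) in x) - 2)))
step 2: [if@1] (7 - ((let x = (if false then 6 else 0) in x) - 2))
step 3: [let@1.0] (7 - ((if false then 6 else 0) - 2))
step 4: [if@1.0] (7 - (0 - 2))
step 5: [delta@1] (7 - -2)
step 6: [delta@root] 9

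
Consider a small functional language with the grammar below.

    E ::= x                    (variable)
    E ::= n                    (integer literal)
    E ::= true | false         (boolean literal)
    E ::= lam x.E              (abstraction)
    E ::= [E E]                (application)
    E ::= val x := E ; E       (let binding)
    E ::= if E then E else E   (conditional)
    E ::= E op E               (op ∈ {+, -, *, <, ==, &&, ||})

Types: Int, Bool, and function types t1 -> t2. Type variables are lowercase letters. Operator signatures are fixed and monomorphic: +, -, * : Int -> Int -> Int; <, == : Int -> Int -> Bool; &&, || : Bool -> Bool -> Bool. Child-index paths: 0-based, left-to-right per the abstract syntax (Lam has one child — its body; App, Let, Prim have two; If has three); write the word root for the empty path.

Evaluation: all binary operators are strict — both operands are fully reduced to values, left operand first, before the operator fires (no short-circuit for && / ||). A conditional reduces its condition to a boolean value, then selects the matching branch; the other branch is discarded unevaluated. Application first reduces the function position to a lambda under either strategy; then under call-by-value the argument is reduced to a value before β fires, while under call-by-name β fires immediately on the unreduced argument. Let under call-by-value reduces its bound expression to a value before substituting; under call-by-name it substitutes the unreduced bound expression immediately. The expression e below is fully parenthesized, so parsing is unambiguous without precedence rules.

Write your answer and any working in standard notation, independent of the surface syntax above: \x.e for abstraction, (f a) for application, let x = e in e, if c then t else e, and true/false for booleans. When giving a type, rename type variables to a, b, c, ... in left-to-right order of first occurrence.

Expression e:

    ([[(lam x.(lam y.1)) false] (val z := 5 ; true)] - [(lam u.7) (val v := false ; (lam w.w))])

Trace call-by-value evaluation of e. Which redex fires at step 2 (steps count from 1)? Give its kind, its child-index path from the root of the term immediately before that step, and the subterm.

Answer: let at 0.1 : (let z = 5 in true)

Derivation:
step 0: ((((\x.(\y.1)) false) (let z = 5 in true)) - ((\u.7) (let v = false in (\w.w))))
step 1: [beta@0.0] (((\y.1) (let z = 5 in true)) - ((\u.7) (let v = false in (\w.w))))
step 2: [let@0.1] (((\y.1) true) - ((\u.7) (let v = false in (\w.w))))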